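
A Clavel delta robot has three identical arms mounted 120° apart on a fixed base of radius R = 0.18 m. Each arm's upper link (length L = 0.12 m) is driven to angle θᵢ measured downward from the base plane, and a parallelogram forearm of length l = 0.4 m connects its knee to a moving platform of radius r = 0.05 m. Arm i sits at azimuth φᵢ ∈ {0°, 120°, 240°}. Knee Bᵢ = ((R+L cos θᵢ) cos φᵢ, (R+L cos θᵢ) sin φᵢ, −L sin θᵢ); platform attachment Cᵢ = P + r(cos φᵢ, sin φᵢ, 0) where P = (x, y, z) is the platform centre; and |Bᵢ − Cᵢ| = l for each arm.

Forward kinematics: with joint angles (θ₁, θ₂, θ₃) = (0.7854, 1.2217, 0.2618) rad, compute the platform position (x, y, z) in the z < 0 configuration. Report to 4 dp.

(-0.0017, -0.1173, -0.4000)

arm 1 at φ=0.0°: e+L cos θ1 = 0.2149;  S1 = (0.2149, 0.0000, -0.0849)
φ2=120.0°: virtual centre (-0.0855, 0.1481, -0.1128), radius l
S3 = (0.2459·cos240.0°, 0.2459·sin240.0°, -0.0311) = (-0.1230, -0.2130, -0.0311)
subtract pairs → two planes through P
plane₁₂: -0.6008x+0.2963y+-0.0558z = -0.0114
det = 0.4560;  x = 0.0054+0.0178z,  y = -0.0275+0.2244z
sphere 1 gives Az²+Bz+C=0 with A=1.0507, B=0.1499, C=-0.1082;  B²−4AC=0.4771;  roots -0.4000, 0.2574;  negative root z = -0.4000
x = -0.0017, y = -0.1173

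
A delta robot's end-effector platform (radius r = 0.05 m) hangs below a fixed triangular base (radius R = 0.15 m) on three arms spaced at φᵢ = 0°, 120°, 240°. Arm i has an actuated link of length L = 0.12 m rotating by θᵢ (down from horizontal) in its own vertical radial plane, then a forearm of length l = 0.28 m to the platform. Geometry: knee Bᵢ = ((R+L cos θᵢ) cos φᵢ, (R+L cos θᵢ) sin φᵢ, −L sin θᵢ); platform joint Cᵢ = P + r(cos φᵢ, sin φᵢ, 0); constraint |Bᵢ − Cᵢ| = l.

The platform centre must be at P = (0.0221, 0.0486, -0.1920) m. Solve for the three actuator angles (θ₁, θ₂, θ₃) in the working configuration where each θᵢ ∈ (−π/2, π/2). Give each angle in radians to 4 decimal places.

φ1=0.0° → target in arm frame (0.0221, 0.0486)
  A=0.0779, B=-0.1920, C=(l²−L²−A²−y'²−z²)/(2L)=0.0779
  θ1 = atan2(B,A) + arccos(C/0.2072) = -0.0002
φ2=120.0° → target in arm frame (0.0310, -0.0434)
  e−x'=0.0690;  (l²−L²−(e−x')²−y'²−z²)/2L = 0.0854
  γ=atan2(-0.1920,0.0690)=-1.2260;  ψ=arccos(0.4186)=1.1389;  θ2=γ+ψ≈-0.0870
arm 3 (φ=240.0°): x'=-0.0531, y'=-0.0052
  e−x'=0.1531;  (l²−L²−(e−x')²−y'²−z²)/2L = 0.0152
  √(A²+B²)=0.2456;  θ3 = -0.8975+1.5087 ≈ 0.6112

θ₁ = -0.0002, θ₂ = -0.0870, θ₃ = 0.6112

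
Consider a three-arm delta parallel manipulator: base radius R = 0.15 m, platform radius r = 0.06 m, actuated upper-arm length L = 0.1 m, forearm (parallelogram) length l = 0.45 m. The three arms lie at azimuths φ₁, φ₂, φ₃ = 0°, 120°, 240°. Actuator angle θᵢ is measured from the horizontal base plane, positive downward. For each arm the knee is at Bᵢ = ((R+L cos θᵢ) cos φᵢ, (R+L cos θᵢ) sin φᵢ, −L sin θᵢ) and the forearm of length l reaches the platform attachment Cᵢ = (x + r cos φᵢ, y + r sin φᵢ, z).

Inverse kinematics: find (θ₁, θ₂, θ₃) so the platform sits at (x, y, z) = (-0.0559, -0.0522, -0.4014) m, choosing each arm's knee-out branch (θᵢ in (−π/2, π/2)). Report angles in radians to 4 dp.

rotate P by −φ1: (-0.0559, -0.0522, -0.4014)
  e−x'=0.1459;  (l²−L²−(e−x')²−y'²−z²)/2L = 0.0368
  γ=atan2(-0.4014,0.1459)=-1.2222;  ψ=arccos(0.0862)=1.4845;  θ1=γ+ψ≈0.2623
φ2=120.0° → target in arm frame (-0.0173, 0.0745)
  A cos θ + B sin θ = C:  0.1073·cos θ + -0.4014·sin θ = 0.0716
  γ=atan2(-0.4014,0.1073)=-1.3097;  ψ=arccos(0.1724)=1.3976;  θ2=γ+ψ≈0.0879
arm 3 (φ=240.0°): x'=0.0732, y'=-0.0223
  A=0.0168, B=-0.4014, C=(l²−L²−A²−y'²−z²)/(2L)=0.1530
  √(A²+B²)=0.4018;  θ3 = -1.5289+1.1801 ≈ -0.3487

θ₁ = 0.2623, θ₂ = 0.0879, θ₃ = -0.3487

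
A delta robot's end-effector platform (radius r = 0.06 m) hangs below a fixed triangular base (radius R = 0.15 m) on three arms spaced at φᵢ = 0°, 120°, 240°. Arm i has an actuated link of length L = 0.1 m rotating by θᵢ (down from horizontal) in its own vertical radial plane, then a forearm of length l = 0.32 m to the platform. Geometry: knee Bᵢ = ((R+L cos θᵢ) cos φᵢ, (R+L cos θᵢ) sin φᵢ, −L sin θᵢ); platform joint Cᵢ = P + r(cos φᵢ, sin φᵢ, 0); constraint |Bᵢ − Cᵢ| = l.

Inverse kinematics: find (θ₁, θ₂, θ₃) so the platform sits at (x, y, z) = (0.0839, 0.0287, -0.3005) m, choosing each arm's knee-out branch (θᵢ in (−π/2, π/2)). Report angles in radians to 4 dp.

θ₁ = -0.0003, θ₂ = 0.6111, θ₃ = 0.8728

rotate P by −φ1: (0.0839, 0.0287, -0.3005)
  A cos θ + B sin θ = C:  0.0061·cos θ + -0.3005·sin θ = 0.0062
  θ1 = atan2(B,A) + arccos(C/0.3006) = -0.0003
rotate P by −φ2: (-0.0171, -0.0870, -0.3005)
  A=0.1071, B=-0.3005, C=(l²−L²−A²−y'²−z²)/(2L)=-0.0847
  γ=atan2(-0.3005,0.1071)=-1.2284;  ψ=arccos(-0.2655)=1.8395;  θ2=γ+ψ≈0.6111
φ3=240.0° → target in arm frame (-0.0668, 0.0583)
  A=0.1568, B=-0.3005, C=(l²−L²−A²−y'²−z²)/(2L)=-0.1294
  θ3 = atan2(B,A) + arccos(C/0.3390) = 0.8728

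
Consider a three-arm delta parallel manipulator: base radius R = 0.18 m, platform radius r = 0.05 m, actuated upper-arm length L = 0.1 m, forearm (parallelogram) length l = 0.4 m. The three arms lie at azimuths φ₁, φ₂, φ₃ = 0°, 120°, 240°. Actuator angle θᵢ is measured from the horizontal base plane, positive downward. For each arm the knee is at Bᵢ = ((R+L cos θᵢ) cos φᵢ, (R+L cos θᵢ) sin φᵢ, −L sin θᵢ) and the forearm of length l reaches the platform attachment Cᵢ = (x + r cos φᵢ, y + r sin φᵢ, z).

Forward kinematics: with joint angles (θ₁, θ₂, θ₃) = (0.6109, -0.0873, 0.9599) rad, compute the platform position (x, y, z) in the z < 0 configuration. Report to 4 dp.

φ1=0.0°: virtual centre (0.2119, 0.0000, -0.0574), radius l
arm 2 at φ=120.0°: (R−r)+L cos θ2 = 0.2296;  O2 = (-0.1148, 0.1989, 0.0087)
O3 = (0.1874·cos240.0°, 0.1874·sin240.0°, -0.0819) = (-0.0937, -0.1623, -0.0819)
eliminate P² terms by subtracting sphere 1 from 2 and 3
[-0.6534 0.3977 0.1322]·P = 0.0046;  [-0.6112 -0.3245 -0.0491]·P = -0.0064
det = 0.4551;  x = 0.0023+0.0513z,  y = 0.0153+-0.2480z
sphere 1 gives Az²+Bz+C=0 with A=1.0641, B=0.0856, C=-0.1125;  B²−4AC=0.4863;  roots -0.3679, 0.2875;  negative root z = -0.3679
x = -0.0166, y = 0.1066

(-0.0166, 0.1066, -0.3679)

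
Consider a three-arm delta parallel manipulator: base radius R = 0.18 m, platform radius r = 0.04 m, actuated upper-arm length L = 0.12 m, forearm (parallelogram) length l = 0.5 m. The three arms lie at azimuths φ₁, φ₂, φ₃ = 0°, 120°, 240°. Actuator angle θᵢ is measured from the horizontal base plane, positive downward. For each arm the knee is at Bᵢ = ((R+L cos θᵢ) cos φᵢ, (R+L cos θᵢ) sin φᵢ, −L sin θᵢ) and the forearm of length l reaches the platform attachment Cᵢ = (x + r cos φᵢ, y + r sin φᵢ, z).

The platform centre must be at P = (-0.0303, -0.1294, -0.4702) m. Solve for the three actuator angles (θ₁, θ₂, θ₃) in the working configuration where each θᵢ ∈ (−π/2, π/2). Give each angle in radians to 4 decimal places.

rotate P by −φ1: (-0.0303, -0.1294, -0.4702)
  e−x'=0.1703;  (l²−L²−(e−x')²−y'²−z²)/2L = -0.1301
  θ1 = atan2(B,A) + arccos(C/0.5001) = 0.6108
φ2=120.0° → target in arm frame (-0.0969, 0.0909)
  e−x'=0.2369;  (l²−L²−(e−x')²−y'²−z²)/2L = -0.2079
  θ2 = atan2(B,A) + arccos(C/0.5265) = 0.8726
φ3=240.0° → target in arm frame (0.1272, 0.0385)
  e−x'=0.0128;  (l²−L²−(e−x')²−y'²−z²)/2L = 0.0536
  γ=atan2(-0.4702,0.0128)=-1.5436;  ψ=arccos(0.1140)=1.4565;  θ3=γ+ψ≈-0.0871

θ₁ = 0.6108, θ₂ = 0.8726, θ₃ = -0.0871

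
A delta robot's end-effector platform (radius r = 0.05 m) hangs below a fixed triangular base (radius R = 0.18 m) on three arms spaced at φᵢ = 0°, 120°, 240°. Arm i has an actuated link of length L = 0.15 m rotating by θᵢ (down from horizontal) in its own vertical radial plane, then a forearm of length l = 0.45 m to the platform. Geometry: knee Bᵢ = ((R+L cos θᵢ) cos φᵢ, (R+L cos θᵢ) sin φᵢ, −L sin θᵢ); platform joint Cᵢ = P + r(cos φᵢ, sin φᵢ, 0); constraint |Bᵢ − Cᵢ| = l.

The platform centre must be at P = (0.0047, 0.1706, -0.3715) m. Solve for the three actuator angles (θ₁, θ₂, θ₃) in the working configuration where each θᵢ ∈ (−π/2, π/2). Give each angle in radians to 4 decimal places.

arm 1 (φ=0.0°): x'=0.0047, y'=0.1706
  A cos θ + B sin θ = C:  0.1253·cos θ + -0.3715·sin θ = -0.0094
  θ1 = atan2(B,A) + arccos(C/0.3921) = 0.3492
φ2=120.0° → target in arm frame (0.1454, -0.0894)
  e−x'=-0.0154;  (l²−L²−(e−x')²−y'²−z²)/2L = 0.1125
  √(A²+B²)=0.3718;  θ2 = -1.6122+1.2633 ≈ -0.3489
rotate P by −φ3: (-0.1501, -0.0812, -0.3715)
  A=0.2801, B=-0.3715, C=(l²−L²−A²−y'²−z²)/(2L)=-0.1435
  γ=atan2(-0.3715,0.2801)=-0.9248;  ψ=arccos(-0.3085)=1.8844;  θ3=γ+ψ≈0.9597

θ₁ = 0.3492, θ₂ = -0.3489, θ₃ = 0.9597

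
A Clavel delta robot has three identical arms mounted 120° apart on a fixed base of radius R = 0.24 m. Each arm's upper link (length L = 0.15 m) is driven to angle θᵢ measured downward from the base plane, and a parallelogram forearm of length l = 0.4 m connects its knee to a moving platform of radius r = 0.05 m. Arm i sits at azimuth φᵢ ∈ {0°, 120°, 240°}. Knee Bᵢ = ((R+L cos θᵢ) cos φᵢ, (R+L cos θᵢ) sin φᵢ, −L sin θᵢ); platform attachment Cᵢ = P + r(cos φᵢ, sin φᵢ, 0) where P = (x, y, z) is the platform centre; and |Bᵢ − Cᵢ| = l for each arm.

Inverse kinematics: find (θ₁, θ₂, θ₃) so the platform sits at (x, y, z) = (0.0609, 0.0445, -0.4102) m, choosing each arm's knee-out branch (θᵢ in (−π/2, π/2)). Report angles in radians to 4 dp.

φ1=0.0° → target in arm frame (0.0609, 0.0445)
  e−x'=0.1291;  (l²−L²−(e−x')²−y'²−z²)/2L = -0.1647
  γ=atan2(-0.4102,0.1291)=-1.2659;  ψ=arccos(-0.3830)=1.9638;  θ1=γ+ψ≈0.6980
rotate P by −φ2: (0.0081, -0.0750, -0.4102)
  A cos θ + B sin θ = C:  0.1819·cos θ + -0.4102·sin θ = -0.2316
  √(A²+B²)=0.4487;  θ2 = -1.1534+2.1131 ≈ 0.9597
φ3=240.0° → target in arm frame (-0.0690, 0.0305)
  e−x'=0.2590;  (l²−L²−(e−x')²−y'²−z²)/2L = -0.3292
  γ=atan2(-0.4102,0.2590)=-1.0076;  ψ=arccos(-0.6787)=2.3167;  θ3=γ+ψ≈1.3091

θ₁ = 0.6980, θ₂ = 0.9597, θ₃ = 1.3091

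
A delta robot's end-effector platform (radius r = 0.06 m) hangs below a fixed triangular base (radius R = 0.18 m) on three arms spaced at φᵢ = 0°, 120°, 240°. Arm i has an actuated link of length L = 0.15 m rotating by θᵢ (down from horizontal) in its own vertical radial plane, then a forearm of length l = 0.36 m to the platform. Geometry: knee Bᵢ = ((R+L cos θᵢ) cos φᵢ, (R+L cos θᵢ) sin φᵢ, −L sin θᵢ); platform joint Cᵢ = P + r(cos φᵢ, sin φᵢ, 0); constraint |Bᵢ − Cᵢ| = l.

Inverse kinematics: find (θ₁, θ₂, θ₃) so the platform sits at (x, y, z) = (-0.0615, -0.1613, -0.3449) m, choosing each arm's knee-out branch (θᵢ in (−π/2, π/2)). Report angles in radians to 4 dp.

rotate P by −φ1: (-0.0615, -0.1613, -0.3449)
  A cos θ + B sin θ = C:  0.1815·cos θ + -0.3449·sin θ = -0.2361
  γ=atan2(-0.3449,0.1815)=-1.0864;  ψ=arccos(-0.6057)=2.2214;  θ1=γ+ψ≈1.1350
φ2=120.0° → target in arm frame (-0.1089, 0.1339)
  A=0.2289, B=-0.3449, C=(l²−L²−A²−y'²−z²)/(2L)=-0.2740
  √(A²+B²)=0.4140;  θ2 = -0.9848+2.2941 ≈ 1.3094
rotate P by −φ3: (0.1704, 0.0274, -0.3449)
  e−x'=-0.0504;  (l²−L²−(e−x')²−y'²−z²)/2L = -0.0505
  γ=atan2(-0.3449,-0.0504)=-1.7160;  ψ=arccos(-0.1449)=1.7162;  θ3=γ+ψ≈0.0002

θ₁ = 1.1350, θ₂ = 1.3094, θ₃ = 0.0002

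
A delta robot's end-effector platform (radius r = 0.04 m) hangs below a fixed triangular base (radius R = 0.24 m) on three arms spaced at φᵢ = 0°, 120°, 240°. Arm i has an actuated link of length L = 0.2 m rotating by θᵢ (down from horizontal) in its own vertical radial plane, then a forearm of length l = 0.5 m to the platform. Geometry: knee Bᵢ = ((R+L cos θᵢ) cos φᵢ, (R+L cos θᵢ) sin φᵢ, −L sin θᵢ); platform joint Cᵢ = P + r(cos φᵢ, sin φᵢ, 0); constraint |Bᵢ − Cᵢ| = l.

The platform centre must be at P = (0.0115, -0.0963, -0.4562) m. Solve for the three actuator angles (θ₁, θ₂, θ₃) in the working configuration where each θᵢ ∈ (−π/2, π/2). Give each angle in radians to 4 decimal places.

θ₁ = 0.6110, θ₂ = 0.9602, θ₃ = 0.3493

arm 1 (φ=0.0°): x'=0.0115, y'=-0.0963
  e−x'=0.1885;  (l²−L²−(e−x')²−y'²−z²)/2L = -0.1073
  √(A²+B²)=0.4936;  θ1 = -1.1790+1.7899 ≈ 0.6110
arm 2 (φ=120.0°): x'=-0.0891, y'=0.0382
  A cos θ + B sin θ = C:  0.2891·cos θ + -0.4562·sin θ = -0.2080
  √(A²+B²)=0.5401;  θ2 = -1.0059+1.9660 ≈ 0.9602
φ3=240.0° → target in arm frame (0.0776, 0.0581)
  A cos θ + B sin θ = C:  0.1224·cos θ + -0.4562·sin θ = -0.0412
  γ=atan2(-0.4562,0.1224)=-1.3088;  ψ=arccos(-0.0871)=1.6581;  θ3=γ+ψ≈0.3493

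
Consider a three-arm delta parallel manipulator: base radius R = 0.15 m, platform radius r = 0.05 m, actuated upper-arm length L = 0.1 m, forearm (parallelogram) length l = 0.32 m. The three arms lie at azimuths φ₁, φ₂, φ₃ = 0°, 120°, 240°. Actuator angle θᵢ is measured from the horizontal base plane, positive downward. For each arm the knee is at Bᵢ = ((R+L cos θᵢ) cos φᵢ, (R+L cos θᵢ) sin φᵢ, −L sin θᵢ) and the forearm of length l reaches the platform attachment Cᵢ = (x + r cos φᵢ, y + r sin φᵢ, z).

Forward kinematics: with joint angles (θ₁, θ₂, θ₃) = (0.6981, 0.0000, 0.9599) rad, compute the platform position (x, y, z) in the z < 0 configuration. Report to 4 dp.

(-0.0206, 0.0915, -0.2990)

S1 = (0.1766·cos0.0°, 0.1766·sin0.0°, -0.0643) = (0.1766, 0.0000, -0.0643)
φ2=120.0°: virtual centre (-0.1000, 0.1732, 0.0000), radius l
S3 = (0.1574·cos240.0°, 0.1574·sin240.0°, -0.0819) = (-0.0787, -0.1363, -0.0819)
subtract pairs → two planes through P
plane₁₂: -0.5532x+0.3464y+0.1286z = 0.0047
det = 0.3276;  x = 0.0002+0.0696z,  y = 0.0138+-0.2599z
sphere 1 gives Az²+Bz+C=0 with A=1.0724, B=0.0968, C=-0.0670;  B²−4AC=0.2966;  roots -0.2990, 0.2088;  negative root z = -0.2990
x = -0.0206, y = 0.0915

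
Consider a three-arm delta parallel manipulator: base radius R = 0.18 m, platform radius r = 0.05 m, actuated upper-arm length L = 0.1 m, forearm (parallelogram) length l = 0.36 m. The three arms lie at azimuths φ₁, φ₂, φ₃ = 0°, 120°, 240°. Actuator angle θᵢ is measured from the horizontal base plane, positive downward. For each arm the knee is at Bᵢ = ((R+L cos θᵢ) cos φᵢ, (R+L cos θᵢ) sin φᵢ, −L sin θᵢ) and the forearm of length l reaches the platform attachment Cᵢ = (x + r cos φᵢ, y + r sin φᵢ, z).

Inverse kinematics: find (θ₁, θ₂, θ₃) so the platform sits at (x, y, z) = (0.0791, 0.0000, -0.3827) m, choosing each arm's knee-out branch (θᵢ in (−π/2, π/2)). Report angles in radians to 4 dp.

θ₁ = 0.5235, θ₂ = 1.2213, θ₃ = 1.2213

rotate P by −φ1: (0.0791, 0.0000, -0.3827)
  e−x'=0.0509;  (l²−L²−(e−x')²−y'²−z²)/2L = -0.1473
  γ=atan2(-0.3827,0.0509)=-1.4386;  ψ=arccos(-0.3814)=1.9621;  θ1=γ+ψ≈0.5235
φ2=120.0° → target in arm frame (-0.0395, -0.0685)
  A cos θ + B sin θ = C:  0.1695·cos θ + -0.3827·sin θ = -0.3015
  θ2 = atan2(B,A) + arccos(C/0.4186) = 1.2213
φ3=240.0° → target in arm frame (-0.0396, 0.0685)
  e−x'=0.1696;  (l²−L²−(e−x')²−y'²−z²)/2L = -0.3015
  γ=atan2(-0.3827,0.1696)=-1.1537;  ψ=arccos(-0.7203)=2.3750;  θ3=γ+ψ≈1.2213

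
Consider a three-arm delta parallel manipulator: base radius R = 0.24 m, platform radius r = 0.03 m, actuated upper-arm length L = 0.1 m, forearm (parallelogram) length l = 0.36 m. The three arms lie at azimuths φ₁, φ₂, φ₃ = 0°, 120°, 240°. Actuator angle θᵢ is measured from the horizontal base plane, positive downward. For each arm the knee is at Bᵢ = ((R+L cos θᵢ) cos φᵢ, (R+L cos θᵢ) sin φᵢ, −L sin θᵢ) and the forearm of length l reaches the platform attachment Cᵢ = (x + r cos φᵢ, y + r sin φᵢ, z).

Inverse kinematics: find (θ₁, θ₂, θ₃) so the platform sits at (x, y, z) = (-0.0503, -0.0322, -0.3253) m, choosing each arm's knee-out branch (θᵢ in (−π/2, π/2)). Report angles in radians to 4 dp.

φ1=0.0° → target in arm frame (-0.0503, -0.0322)
  A cos θ + B sin θ = C:  0.2603·cos θ + -0.3253·sin θ = -0.2751
  √(A²+B²)=0.4166;  θ1 = -0.8959+2.2919 ≈ 1.3960
arm 2 (φ=120.0°): x'=-0.0027, y'=0.0597
  A cos θ + B sin θ = C:  0.2127·cos θ + -0.3253·sin θ = -0.1752
  θ2 = atan2(B,A) + arccos(C/0.3887) = 1.0467
arm 3 (φ=240.0°): x'=0.0530, y'=-0.0275
  A=0.1570, B=-0.3253, C=(l²−L²−A²−y'²−z²)/(2L)=-0.0581
  γ=atan2(-0.3253,0.1570)=-1.1212;  ψ=arccos(-0.1607)=1.7322;  θ3=γ+ψ≈0.6110

θ₁ = 1.3960, θ₂ = 1.0467, θ₃ = 0.6110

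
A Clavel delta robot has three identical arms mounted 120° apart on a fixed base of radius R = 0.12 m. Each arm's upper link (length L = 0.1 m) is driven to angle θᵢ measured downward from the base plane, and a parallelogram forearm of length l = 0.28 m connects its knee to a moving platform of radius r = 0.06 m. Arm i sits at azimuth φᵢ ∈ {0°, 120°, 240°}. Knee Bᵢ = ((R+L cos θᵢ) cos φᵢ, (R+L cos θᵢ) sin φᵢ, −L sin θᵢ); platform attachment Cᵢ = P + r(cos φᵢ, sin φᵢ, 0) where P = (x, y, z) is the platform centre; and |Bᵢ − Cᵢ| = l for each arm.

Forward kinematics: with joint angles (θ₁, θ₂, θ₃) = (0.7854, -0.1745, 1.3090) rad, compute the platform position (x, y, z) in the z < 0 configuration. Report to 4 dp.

(-0.0131, 0.1552, -0.2541)

O1 = (0.1307·cos0.0°, 0.1307·sin0.0°, -0.0707) = (0.1307, 0.0000, -0.0707)
φ2=120.0°: virtual centre (-0.0792, 0.1372, 0.0174), radius l
φ3=240.0°: virtual centre (-0.0429, -0.0744, -0.0966), radius l
|O₂|²−|O₁|² = 0.0033;  |O₃|²−|O₁|² = -0.0054
[-0.4199 0.2745 0.1761]·P = 0.0033;  [-0.3473 -0.1488 -0.0518]·P = -0.0054
Cramer: x(z) = 0.0062+0.0760z;  y(z) = 0.0216-0.5254z
quadratic in z: (1.2819)z²+(0.0997)z+(-0.0574)=0, √Δ=0.5518 → z ∈ {-0.2541, 0.1763}; z = -0.2541 (taking z<0)
x = -0.0131, y = 0.1552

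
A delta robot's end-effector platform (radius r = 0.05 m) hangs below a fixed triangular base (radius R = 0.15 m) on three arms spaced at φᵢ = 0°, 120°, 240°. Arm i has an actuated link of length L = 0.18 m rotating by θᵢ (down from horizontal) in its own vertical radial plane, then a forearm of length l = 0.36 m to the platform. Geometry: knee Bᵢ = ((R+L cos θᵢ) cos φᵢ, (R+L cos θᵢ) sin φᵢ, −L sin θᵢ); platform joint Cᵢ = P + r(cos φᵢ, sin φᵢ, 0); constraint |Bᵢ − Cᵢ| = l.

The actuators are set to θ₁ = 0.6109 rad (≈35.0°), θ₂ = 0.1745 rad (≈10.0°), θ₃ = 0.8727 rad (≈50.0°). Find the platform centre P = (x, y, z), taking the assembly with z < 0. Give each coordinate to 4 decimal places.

(-0.0096, 0.0976, -0.3356)

arm 1 at φ=0.0°: e+L cos θ1 = 0.2474;  O1 = (0.2474, 0.0000, -0.1032)
arm 2 at φ=120.0°: e+L cos θ2 = 0.2773;  O2 = (-0.1386, 0.2401, -0.0313)
O3 = (0.2157·cos240.0°, 0.2157·sin240.0°, -0.1379) = (-0.1078, -0.1868, -0.1379)
eliminate P² terms by subtracting sphere 1 from 2 and 3
linear system: -0.7722x+0.4802y = 0.0060−0.1440z; -0.7106x+-0.3736y = -0.0063−-0.0693z
det = 0.6297;  x = 0.0013+0.0326z,  y = 0.0145+-0.2474z
quadratic in z: (1.0623)z²+(0.1833)z+(-0.0581)=0, √Δ=0.5298 → z ∈ {-0.3356, 0.1631}; z = -0.3356 (taking z<0)
x = -0.0096, y = 0.0976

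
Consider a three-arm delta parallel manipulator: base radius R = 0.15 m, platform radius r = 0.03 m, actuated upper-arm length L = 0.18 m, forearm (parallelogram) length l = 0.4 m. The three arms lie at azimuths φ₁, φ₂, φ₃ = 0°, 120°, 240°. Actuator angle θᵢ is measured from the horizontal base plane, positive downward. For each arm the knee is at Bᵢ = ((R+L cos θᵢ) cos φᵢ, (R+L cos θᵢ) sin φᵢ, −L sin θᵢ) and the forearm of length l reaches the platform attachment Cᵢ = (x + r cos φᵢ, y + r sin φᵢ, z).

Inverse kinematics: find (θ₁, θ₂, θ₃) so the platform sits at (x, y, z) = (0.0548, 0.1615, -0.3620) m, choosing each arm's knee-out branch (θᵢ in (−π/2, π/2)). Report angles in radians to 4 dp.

θ₁ = 0.4361, θ₂ = 0.1744, θ₃ = 1.2216

rotate P by −φ1: (0.0548, 0.1615, -0.3620)
  e−x'=0.0652;  (l²−L²−(e−x')²−y'²−z²)/2L = -0.0938
  γ=atan2(-0.3620,0.0652)=-1.3926;  ψ=arccos(-0.2551)=1.8287;  θ1=γ+ψ≈0.4361
arm 2 (φ=120.0°): x'=0.1125, y'=-0.1282
  e−x'=0.0075;  (l²−L²−(e−x')²−y'²−z²)/2L = -0.0554
  √(A²+B²)=0.3621;  θ2 = -1.5500+1.7244 ≈ 0.1744
arm 3 (φ=240.0°): x'=-0.1673, y'=-0.0333
  A=0.2873, B=-0.3620, C=(l²−L²−A²−y'²−z²)/(2L)=-0.2419
  γ=atan2(-0.3620,0.2873)=-0.9000;  ψ=arccos(-0.5234)=2.1216;  θ3=γ+ψ≈1.2216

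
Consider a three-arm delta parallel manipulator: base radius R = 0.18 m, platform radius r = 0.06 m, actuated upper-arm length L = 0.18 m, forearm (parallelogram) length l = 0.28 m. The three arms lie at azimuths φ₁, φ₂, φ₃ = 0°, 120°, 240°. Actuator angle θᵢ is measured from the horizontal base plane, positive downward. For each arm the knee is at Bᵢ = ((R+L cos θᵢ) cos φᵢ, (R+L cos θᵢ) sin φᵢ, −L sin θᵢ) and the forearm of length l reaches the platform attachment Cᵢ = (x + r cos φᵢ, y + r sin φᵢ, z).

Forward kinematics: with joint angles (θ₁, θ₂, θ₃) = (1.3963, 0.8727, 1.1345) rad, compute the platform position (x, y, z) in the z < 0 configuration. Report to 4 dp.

(-0.0642, 0.0332, -0.3530)

O1 = (0.1513·cos0.0°, 0.1513·sin0.0°, -0.1773) = (0.1513, 0.0000, -0.1773)
O2 = (0.2357·cos120.0°, 0.2357·sin120.0°, -0.1379) = (-0.1178, 0.2041, -0.1379)
arm 3 at φ=240.0°: (R−r)+L cos θ3 = 0.1961;  O3 = (-0.0980, -0.1698, -0.1631)
eliminate P² terms by subtracting sphere 1 from 2 and 3
plane₁₂: -0.5382x+0.4082y+0.0787z = 0.0203
det = 0.3863;  x = -0.0292+0.0991z,  y = 0.0112+-0.0623z
into |P−O₁|² = l²: 1.0137z² + 0.3174z + -0.0143 = 0;  Δ = 0.1587;  z = -0.3530 or 0.0399 → z<0 root = -0.3530
x = -0.0642, y = 0.0332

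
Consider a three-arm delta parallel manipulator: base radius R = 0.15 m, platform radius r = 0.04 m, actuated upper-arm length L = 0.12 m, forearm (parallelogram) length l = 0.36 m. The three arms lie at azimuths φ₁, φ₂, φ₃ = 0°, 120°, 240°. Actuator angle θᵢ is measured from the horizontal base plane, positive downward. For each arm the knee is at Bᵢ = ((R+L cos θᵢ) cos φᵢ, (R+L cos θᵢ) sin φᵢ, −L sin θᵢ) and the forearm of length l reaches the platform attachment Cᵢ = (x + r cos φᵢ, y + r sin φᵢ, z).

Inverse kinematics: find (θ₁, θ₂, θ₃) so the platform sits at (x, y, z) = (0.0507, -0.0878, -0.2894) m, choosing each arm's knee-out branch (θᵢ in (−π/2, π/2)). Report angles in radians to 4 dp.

rotate P by −φ1: (0.0507, -0.0878, -0.2894)
  e−x'=0.0593;  (l²−L²−(e−x')²−y'²−z²)/2L = 0.0843
  γ=atan2(-0.2894,0.0593)=-1.3687;  ψ=arccos(0.2852)=1.2816;  θ1=γ+ψ≈-0.0871
rotate P by −φ2: (-0.1014, 0.0000, -0.2894)
  e−x'=0.2114;  (l²−L²−(e−x')²−y'²−z²)/2L = -0.0552
  γ=atan2(-0.2894,0.2114)=-0.9399;  ψ=arccos(-0.1539)=1.7253;  θ2=γ+ψ≈0.7854
rotate P by −φ3: (0.0507, 0.0878, -0.2894)
  A=0.0593, B=-0.2894, C=(l²−L²−A²−y'²−z²)/(2L)=0.0842
  γ=atan2(-0.2894,0.0593)=-1.3686;  ψ=arccos(0.2852)=1.2816;  θ3=γ+ψ≈-0.0870

θ₁ = -0.0871, θ₂ = 0.7854, θ₃ = -0.0870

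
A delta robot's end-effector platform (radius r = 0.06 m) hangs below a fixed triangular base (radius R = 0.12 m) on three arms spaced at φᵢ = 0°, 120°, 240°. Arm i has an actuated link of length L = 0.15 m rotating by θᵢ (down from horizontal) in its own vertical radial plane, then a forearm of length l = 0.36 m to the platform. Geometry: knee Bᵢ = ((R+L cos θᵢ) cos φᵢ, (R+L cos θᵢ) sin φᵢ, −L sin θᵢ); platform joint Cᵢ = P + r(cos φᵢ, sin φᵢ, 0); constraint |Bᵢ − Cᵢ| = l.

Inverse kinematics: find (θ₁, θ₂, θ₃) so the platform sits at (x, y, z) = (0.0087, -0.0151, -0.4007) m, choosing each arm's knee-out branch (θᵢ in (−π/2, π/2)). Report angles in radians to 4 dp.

arm 1 (φ=0.0°): x'=0.0087, y'=-0.0151
  A=0.0513, B=-0.4007, C=(l²−L²−A²−y'²−z²)/(2L)=-0.1877
  γ=atan2(-0.4007,0.0513)=-1.4435;  ψ=arccos(-0.4647)=2.0541;  θ1=γ+ψ≈0.6107
rotate P by −φ2: (-0.0174, 0.0000, -0.4007)
  A cos θ + B sin θ = C:  0.0774·cos θ + -0.4007·sin θ = -0.1982
  θ2 = atan2(B,A) + arccos(C/0.4081) = 0.6979
rotate P by −φ3: (0.0087, 0.0151, -0.4007)
  A cos θ + B sin θ = C:  0.0513·cos θ + -0.4007·sin θ = -0.1877
  γ=atan2(-0.4007,0.0513)=-1.4435;  ψ=arccos(-0.4647)=2.0541;  θ3=γ+ψ≈0.6106

θ₁ = 0.6107, θ₂ = 0.6979, θ₃ = 0.6106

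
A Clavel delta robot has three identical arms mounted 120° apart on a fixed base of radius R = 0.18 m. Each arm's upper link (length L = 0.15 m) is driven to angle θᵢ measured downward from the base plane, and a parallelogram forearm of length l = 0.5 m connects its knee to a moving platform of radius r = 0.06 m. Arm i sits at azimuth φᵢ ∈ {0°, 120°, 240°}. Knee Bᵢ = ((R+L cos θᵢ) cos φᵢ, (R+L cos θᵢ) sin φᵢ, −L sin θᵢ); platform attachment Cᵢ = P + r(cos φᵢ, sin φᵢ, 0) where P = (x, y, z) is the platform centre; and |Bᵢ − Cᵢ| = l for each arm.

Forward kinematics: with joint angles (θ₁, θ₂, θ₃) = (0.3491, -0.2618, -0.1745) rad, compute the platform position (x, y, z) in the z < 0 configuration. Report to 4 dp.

φ1=0.0°: virtual centre (0.2610, 0.0000, -0.0513), radius l
centre 2 = (0.2649·cos120.0°, 0.2649·sin120.0°, 0.0388) = (-0.1324, 0.2294, 0.0388)
arm 3 at φ=240.0°: (R−r)+L cos θ3 = 0.2677;  centre 3 = (-0.1339, -0.2319, 0.0260)
eliminate P² terms by subtracting sphere 1 from 2 and 3
[-0.7868 0.4588 0.1803]·P = 0.0009;  [-0.7896 -0.4637 0.1547]·P = 0.0016
Cramer: x(z) = -0.0016+0.2126z;  y(z) = -0.0007-0.0284z
into |P−centre ₁|² = l²: 1.0460z² + -0.0090z + -0.1784 = 0;  Δ = 0.7466;  z = -0.4087 or 0.4173 → z<0 root = -0.4087
x = -0.0885, y = 0.0109

(-0.0885, 0.0109, -0.4087)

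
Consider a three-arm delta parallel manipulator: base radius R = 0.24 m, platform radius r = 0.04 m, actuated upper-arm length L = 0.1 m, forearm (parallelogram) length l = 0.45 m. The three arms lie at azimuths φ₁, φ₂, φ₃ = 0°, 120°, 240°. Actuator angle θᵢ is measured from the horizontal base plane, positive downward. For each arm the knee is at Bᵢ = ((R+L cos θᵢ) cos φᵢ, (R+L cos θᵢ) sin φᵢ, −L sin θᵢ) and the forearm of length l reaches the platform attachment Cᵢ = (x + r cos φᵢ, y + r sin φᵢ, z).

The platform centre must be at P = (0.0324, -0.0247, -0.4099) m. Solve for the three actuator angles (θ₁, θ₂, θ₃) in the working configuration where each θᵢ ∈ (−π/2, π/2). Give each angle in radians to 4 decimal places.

θ₁ = 0.4358, θ₂ = 0.8722, θ₃ = 0.6108

φ1=0.0° → target in arm frame (0.0324, -0.0247)
  A=0.1676, B=-0.4099, C=(l²−L²−A²−y'²−z²)/(2L)=-0.0211
  γ=atan2(-0.4099,0.1676)=-1.1827;  ψ=arccos(-0.0476)=1.6184;  θ1=γ+ψ≈0.4358
arm 2 (φ=120.0°): x'=-0.0376, y'=-0.0157
  A cos θ + B sin θ = C:  0.2376·cos θ + -0.4099·sin θ = -0.1611
  γ=atan2(-0.4099,0.2376)=-1.0455;  ψ=arccos(-0.3400)=1.9177;  θ2=γ+ψ≈0.8722
arm 3 (φ=240.0°): x'=0.0052, y'=0.0404
  A=0.1948, B=-0.4099, C=(l²−L²−A²−y'²−z²)/(2L)=-0.0755
  √(A²+B²)=0.4538;  θ3 = -1.1271+1.7379 ≈ 0.6108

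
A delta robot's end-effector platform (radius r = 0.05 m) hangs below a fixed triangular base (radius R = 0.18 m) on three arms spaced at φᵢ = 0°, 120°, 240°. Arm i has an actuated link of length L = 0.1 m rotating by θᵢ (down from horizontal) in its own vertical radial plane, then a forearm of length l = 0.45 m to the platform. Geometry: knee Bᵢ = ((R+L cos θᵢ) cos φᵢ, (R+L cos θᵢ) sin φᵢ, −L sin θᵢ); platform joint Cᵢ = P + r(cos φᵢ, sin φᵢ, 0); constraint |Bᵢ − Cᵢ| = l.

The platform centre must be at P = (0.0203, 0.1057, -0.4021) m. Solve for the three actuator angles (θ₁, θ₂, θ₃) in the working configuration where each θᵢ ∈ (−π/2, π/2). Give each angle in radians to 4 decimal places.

θ₁ = 0.1749, θ₂ = -0.1739, θ₃ = 0.7855

φ1=0.0° → target in arm frame (0.0203, 0.1057)
  e−x'=0.1097;  (l²−L²−(e−x')²−y'²−z²)/2L = 0.0380
  √(A²+B²)=0.4168;  θ1 = -1.3045+1.4794 ≈ 0.1749
rotate P by −φ2: (0.0814, -0.0704, -0.4021)
  e−x'=0.0486;  (l²−L²−(e−x')²−y'²−z²)/2L = 0.1175
  θ2 = atan2(B,A) + arccos(C/0.4050) = -0.1739
arm 3 (φ=240.0°): x'=-0.1017, y'=-0.0353
  A cos θ + B sin θ = C:  0.2317·cos θ + -0.4021·sin θ = -0.1205
  θ3 = atan2(B,A) + arccos(C/0.4641) = 0.7855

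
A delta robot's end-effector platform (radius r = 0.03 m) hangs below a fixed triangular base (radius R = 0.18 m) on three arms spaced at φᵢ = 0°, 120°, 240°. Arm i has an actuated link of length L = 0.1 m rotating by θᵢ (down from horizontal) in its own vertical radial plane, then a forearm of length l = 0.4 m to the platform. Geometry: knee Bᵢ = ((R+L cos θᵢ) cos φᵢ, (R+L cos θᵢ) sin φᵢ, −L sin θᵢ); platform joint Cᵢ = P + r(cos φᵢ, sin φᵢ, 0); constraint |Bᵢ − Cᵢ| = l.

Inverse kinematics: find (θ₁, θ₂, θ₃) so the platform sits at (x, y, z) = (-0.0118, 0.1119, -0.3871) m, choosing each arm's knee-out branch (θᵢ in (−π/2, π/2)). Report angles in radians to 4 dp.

arm 1 (φ=0.0°): x'=-0.0118, y'=0.1119
  A cos θ + B sin θ = C:  0.1618·cos θ + -0.3871·sin θ = -0.1927
  θ1 = atan2(B,A) + arccos(C/0.4196) = 0.8732
rotate P by −φ2: (0.1028, -0.0457, -0.3871)
  A cos θ + B sin θ = C:  0.0472·cos θ + -0.3871·sin θ = -0.0208
  √(A²+B²)=0.3900;  θ2 = -1.4495+1.6242 ≈ 0.1747
rotate P by −φ3: (-0.0910, -0.0662, -0.3871)
  e−x'=0.2410;  (l²−L²−(e−x')²−y'²−z²)/2L = -0.3115
  √(A²+B²)=0.4560;  θ3 = -1.0139+2.3230 ≈ 1.3090

θ₁ = 0.8732, θ₂ = 0.1747, θ₃ = 1.3090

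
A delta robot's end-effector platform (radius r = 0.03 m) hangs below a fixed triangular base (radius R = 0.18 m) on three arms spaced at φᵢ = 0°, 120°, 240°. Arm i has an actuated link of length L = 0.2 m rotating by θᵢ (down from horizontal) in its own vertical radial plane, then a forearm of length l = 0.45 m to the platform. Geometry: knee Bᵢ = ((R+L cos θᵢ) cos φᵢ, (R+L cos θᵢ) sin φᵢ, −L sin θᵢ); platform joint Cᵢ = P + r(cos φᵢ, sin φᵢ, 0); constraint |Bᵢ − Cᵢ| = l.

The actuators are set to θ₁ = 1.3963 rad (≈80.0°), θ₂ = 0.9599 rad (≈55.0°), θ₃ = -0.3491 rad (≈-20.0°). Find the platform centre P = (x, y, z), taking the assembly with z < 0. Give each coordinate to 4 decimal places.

arm 1 at φ=0.0°: ρ1 = 0.1847;  O1 = (0.1847, 0.0000, -0.1970)
arm 2 at φ=120.0°: ρ2 = 0.2647;  O2 = (-0.1324, 0.2293, -0.1638)
O3 = (0.3379·cos240.0°, 0.3379·sin240.0°, 0.0684) = (-0.1690, -0.2927, 0.0684)
subtract pairs → two planes through P
linear system: -0.6342x+0.4585y = 0.0240−0.0663z; -0.7074x+-0.5853y = 0.0460−0.5307z
Cramer: x(z) = -0.0505+0.4057z;  y(z) = -0.0175+0.4165z
into |P−O₁|² = l²: 1.3380z² + 0.1885z + -0.1081 = 0;  Δ = 0.6140;  z = -0.3632 or 0.2224 → z<0 root = -0.3632
x = -0.1978, y = -0.1688

(-0.1978, -0.1688, -0.3632)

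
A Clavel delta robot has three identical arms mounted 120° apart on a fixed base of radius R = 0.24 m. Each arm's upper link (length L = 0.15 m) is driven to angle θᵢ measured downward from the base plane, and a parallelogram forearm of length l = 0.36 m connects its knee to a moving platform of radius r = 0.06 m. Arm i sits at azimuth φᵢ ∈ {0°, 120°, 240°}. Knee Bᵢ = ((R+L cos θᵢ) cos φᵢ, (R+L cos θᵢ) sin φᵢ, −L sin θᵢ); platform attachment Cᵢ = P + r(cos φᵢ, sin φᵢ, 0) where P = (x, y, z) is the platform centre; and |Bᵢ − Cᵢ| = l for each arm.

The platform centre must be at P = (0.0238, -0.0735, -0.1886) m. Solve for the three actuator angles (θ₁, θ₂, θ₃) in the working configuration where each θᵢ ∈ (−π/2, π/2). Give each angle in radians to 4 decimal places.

θ₁ = 0.0876, θ₂ = 0.8724, θ₃ = -0.2615

arm 1 (φ=0.0°): x'=0.0238, y'=-0.0735
  e−x'=0.1562;  (l²−L²−(e−x')²−y'²−z²)/2L = 0.1391
  θ1 = atan2(B,A) + arccos(C/0.2449) = 0.0876
φ2=120.0° → target in arm frame (-0.0756, 0.0161)
  A=0.2556, B=-0.1886, C=(l²−L²−A²−y'²−z²)/(2L)=0.0199
  √(A²+B²)=0.3176;  θ2 = -0.6358+1.5082 ≈ 0.8724
arm 3 (φ=240.0°): x'=0.0518, y'=0.0574
  e−x'=0.1282;  (l²−L²−(e−x')²−y'²−z²)/2L = 0.1726
  θ3 = atan2(B,A) + arccos(C/0.2281) = -0.2615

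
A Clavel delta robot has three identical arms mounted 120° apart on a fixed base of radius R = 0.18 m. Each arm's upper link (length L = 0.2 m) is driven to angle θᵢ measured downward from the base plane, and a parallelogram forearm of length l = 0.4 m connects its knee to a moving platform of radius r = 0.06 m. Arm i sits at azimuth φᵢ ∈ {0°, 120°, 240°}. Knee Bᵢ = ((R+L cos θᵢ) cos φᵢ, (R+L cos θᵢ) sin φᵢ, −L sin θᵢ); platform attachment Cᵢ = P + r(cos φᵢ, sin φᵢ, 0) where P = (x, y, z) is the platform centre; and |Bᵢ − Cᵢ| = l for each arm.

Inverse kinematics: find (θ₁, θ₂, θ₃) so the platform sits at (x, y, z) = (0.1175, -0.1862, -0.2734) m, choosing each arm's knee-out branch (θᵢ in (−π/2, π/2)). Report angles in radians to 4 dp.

φ1=0.0° → target in arm frame (0.1175, -0.1862)
  A=0.0025, B=-0.2734, C=(l²−L²−A²−y'²−z²)/(2L)=0.0264
  γ=atan2(-0.2734,0.0025)=-1.5617;  ψ=arccos(0.0967)=1.4739;  θ1=γ+ψ≈-0.0877
arm 2 (φ=120.0°): x'=-0.2200, y'=-0.0087
  A cos θ + B sin θ = C:  0.3400·cos θ + -0.2734·sin θ = -0.1761
  θ2 = atan2(B,A) + arccos(C/0.4363) = 1.3089
φ3=240.0° → target in arm frame (0.1025, 0.1949)
  A=0.0175, B=-0.2734, C=(l²−L²−A²−y'²−z²)/(2L)=0.0174
  θ3 = atan2(B,A) + arccos(C/0.2740) = 0.0002

θ₁ = -0.0877, θ₂ = 1.3089, θ₃ = 0.0002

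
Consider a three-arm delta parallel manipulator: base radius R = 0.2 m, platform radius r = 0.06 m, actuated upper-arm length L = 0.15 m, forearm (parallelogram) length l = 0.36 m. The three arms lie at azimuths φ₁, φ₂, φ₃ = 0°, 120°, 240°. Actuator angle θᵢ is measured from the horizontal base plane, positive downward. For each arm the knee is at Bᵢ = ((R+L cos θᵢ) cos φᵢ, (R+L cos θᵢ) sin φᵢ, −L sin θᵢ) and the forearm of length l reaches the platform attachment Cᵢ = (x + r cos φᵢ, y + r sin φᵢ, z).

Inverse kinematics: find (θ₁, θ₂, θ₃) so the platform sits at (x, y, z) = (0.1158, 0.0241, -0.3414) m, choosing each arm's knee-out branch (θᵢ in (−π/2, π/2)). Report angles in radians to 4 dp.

rotate P by −φ1: (0.1158, 0.0241, -0.3414)
  A=0.0242, B=-0.3414, C=(l²−L²−A²−y'²−z²)/(2L)=-0.0354
  √(A²+B²)=0.3423;  θ1 = -1.5000+1.6744 ≈ 0.1744
φ2=120.0° → target in arm frame (-0.0370, -0.1123)
  e−x'=0.1770;  (l²−L²−(e−x')²−y'²−z²)/2L = -0.1780
  √(A²+B²)=0.3846;  θ2 = -1.0924+2.0521 ≈ 0.9597
arm 3 (φ=240.0°): x'=-0.0788, y'=0.0882
  e−x'=0.2188;  (l²−L²−(e−x')²−y'²−z²)/2L = -0.2170
  θ3 = atan2(B,A) + arccos(C/0.4055) = 1.1346

θ₁ = 0.1744, θ₂ = 0.9597, θ₃ = 1.1346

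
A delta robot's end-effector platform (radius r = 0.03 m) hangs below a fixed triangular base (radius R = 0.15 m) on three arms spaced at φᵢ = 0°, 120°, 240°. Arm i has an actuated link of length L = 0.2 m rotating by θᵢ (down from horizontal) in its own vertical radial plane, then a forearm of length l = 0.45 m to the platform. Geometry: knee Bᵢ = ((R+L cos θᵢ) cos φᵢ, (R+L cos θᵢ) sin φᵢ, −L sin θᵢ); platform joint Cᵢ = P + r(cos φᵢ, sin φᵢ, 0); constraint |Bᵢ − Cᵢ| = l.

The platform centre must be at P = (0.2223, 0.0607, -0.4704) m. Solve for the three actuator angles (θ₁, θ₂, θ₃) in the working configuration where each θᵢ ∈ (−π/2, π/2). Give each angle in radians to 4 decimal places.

θ₁ = 0.1743, θ₂ = 1.1344, θ₃ = 1.3961

φ1=0.0° → target in arm frame (0.2223, 0.0607)
  e−x'=-0.1023;  (l²−L²−(e−x')²−y'²−z²)/2L = -0.1823
  θ1 = atan2(B,A) + arccos(C/0.4814) = 0.1743
φ2=120.0° → target in arm frame (-0.0586, -0.2229)
  e−x'=0.1786;  (l²−L²−(e−x')²−y'²−z²)/2L = -0.3508
  γ=atan2(-0.4704,0.1786)=-1.2080;  ψ=arccos(-0.6973)=2.3424;  θ2=γ+ψ≈1.1344
rotate P by −φ3: (-0.1637, 0.1622, -0.4704)
  A=0.2837, B=-0.4704, C=(l²−L²−A²−y'²−z²)/(2L)=-0.4139
  √(A²+B²)=0.5493;  θ3 = -1.0281+2.4242 ≈ 1.3961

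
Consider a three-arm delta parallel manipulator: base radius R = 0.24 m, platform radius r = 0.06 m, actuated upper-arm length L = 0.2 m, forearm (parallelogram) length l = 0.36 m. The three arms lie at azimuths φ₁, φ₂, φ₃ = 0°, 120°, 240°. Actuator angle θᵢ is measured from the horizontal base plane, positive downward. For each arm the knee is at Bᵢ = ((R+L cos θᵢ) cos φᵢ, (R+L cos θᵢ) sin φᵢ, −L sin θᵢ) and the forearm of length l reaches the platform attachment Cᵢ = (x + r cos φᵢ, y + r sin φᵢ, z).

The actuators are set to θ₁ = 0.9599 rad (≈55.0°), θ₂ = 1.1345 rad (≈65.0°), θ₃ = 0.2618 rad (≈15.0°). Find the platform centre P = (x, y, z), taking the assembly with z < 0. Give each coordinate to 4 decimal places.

(-0.0290, -0.0996, -0.2858)

S1 = (0.2947·cos0.0°, 0.2947·sin0.0°, -0.1638) = (0.2947, 0.0000, -0.1638)
arm 2 at φ=120.0°: ρ2 = 0.2645;  S2 = (-0.1323, 0.2291, -0.1813)
φ3=240.0°: virtual centre (-0.1866, -0.3232, -0.0518), radius l
|S₂|²−|S₁|² = -0.0109;  |S₃|²−|S₁|² = 0.0282
linear system: -0.8540x+0.4582y = -0.0109−-0.0349z; -0.9626x+-0.6464y = 0.0282−0.2241z
det = 0.9930;  x = -0.0060+0.0807z,  y = -0.0348+0.2265z
into |P−S₁|² = l²: 1.0578z² + 0.2633z + -0.0111 = 0;  Δ = 0.1165;  z = -0.2858 or 0.0369 → z<0 root = -0.2858
x = -0.0290, y = -0.0996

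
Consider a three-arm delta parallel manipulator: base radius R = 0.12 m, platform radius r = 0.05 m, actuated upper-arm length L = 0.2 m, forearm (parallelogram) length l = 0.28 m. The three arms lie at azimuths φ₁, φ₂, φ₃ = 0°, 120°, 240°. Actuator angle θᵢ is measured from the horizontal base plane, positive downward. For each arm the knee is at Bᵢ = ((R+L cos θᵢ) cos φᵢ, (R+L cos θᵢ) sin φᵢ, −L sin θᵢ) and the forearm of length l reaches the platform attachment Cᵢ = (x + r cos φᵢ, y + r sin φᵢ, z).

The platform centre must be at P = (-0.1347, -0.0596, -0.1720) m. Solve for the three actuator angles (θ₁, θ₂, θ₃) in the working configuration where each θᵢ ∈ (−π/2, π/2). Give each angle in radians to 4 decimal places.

arm 1 (φ=0.0°): x'=-0.1347, y'=-0.0596
  A cos θ + B sin θ = C:  0.2047·cos θ + -0.1720·sin θ = -0.0916
  √(A²+B²)=0.2674;  θ1 = -0.6988+1.9205 ≈ 1.2217
φ2=120.0° → target in arm frame (0.0157, 0.1465)
  e−x'=0.0543;  (l²−L²−(e−x')²−y'²−z²)/2L = -0.0389
  √(A²+B²)=0.1804;  θ2 = -1.2652+1.7884 ≈ 0.5232
arm 3 (φ=240.0°): x'=0.1190, y'=-0.0869
  A cos θ + B sin θ = C:  -0.0490·cos θ + -0.1720·sin θ = -0.0028
  θ3 = atan2(B,A) + arccos(C/0.1788) = -0.2616

θ₁ = 1.2217, θ₂ = 0.5232, θ₃ = -0.2616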